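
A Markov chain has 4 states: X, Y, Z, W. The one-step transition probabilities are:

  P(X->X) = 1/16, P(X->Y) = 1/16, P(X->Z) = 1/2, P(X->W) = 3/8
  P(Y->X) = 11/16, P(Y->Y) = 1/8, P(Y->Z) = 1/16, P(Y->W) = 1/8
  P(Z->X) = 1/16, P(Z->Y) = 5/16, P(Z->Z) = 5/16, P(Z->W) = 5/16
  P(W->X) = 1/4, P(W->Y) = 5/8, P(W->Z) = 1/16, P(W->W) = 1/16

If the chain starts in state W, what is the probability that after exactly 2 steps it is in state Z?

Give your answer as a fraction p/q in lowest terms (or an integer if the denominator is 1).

Computing P^2 by repeated multiplication:
P^1 =
  X: [1/16, 1/16, 1/2, 3/8]
  Y: [11/16, 1/8, 1/16, 1/8]
  Z: [1/16, 5/16, 5/16, 5/16]
  W: [1/4, 5/8, 1/16, 1/16]
P^2 =
  X: [11/64, 103/256, 55/256, 27/128]
  Y: [21/128, 5/32, 97/256, 77/256]
  Z: [81/256, 43/128, 43/256, 23/128]
  W: [119/256, 39/256, 3/16, 25/128]

(P^2)[W -> Z] = 3/16

Answer: 3/16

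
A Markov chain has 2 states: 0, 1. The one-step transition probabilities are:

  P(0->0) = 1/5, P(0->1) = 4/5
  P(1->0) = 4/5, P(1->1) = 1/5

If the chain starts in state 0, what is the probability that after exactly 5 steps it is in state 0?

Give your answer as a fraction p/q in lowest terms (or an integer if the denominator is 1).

Answer: 1441/3125

Derivation:
Computing P^5 by repeated multiplication:
P^1 =
  0: [1/5, 4/5]
  1: [4/5, 1/5]
P^2 =
  0: [17/25, 8/25]
  1: [8/25, 17/25]
P^3 =
  0: [49/125, 76/125]
  1: [76/125, 49/125]
P^4 =
  0: [353/625, 272/625]
  1: [272/625, 353/625]
P^5 =
  0: [1441/3125, 1684/3125]
  1: [1684/3125, 1441/3125]

(P^5)[0 -> 0] = 1441/3125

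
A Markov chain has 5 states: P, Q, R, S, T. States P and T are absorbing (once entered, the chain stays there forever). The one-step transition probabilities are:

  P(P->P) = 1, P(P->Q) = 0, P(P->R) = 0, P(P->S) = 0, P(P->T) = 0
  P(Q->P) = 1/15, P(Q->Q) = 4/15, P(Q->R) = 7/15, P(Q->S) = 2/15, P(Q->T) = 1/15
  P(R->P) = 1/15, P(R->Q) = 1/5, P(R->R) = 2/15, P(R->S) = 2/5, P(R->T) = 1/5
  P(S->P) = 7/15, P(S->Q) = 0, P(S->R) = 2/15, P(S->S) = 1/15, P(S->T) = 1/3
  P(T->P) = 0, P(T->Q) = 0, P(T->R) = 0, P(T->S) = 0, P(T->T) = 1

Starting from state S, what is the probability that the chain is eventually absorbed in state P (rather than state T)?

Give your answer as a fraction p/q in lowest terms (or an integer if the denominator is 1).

Let a_i = P(absorbed in P | start in state i).
Boundary conditions: a_P = 1, a_T = 0.
For each transient state i, a_i = sum_j P(i->j) * a_j:
  a_Q = 1/15*a_P + 4/15*a_Q + 7/15*a_R + 2/15*a_S + 1/15*a_T
  a_R = 1/15*a_P + 1/5*a_Q + 2/15*a_R + 2/5*a_S + 1/5*a_T
  a_S = 7/15*a_P + 0*a_Q + 2/15*a_R + 1/15*a_S + 1/3*a_T

Substituting a_P = 1 and a_T = 0, rearrange to (I - Q) a = r where r[i] = P(i -> P):
  [11/15, -7/15, -2/15] . (a_Q, a_R, a_S) = 1/15
  [-1/5, 13/15, -2/5] . (a_Q, a_R, a_S) = 1/15
  [0, -2/15, 14/15] . (a_Q, a_R, a_S) = 7/15

Solving yields:
  a_Q = 11/23
  a_R = 175/391
  a_S = 441/782

Starting state is S, so the absorption probability is a_S = 441/782.

Answer: 441/782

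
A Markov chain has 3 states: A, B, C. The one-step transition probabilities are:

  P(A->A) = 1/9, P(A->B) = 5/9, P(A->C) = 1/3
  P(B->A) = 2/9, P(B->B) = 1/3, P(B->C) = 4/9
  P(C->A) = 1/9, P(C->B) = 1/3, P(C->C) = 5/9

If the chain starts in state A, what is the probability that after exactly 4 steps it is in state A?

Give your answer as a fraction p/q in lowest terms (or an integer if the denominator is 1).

Answer: 1000/6561

Derivation:
Computing P^4 by repeated multiplication:
P^1 =
  A: [1/9, 5/9, 1/3]
  B: [2/9, 1/3, 4/9]
  C: [1/9, 1/3, 5/9]
P^2 =
  A: [14/81, 29/81, 38/81]
  B: [4/27, 31/81, 38/81]
  C: [4/27, 29/81, 40/81]
P^3 =
  A: [110/729, 271/729, 116/243]
  B: [112/729, 89/243, 350/729]
  C: [110/729, 89/243, 352/729]
P^4 =
  A: [1000/6561, 2407/6561, 3154/6561]
  B: [332/2187, 2411/6561, 3154/6561]
  C: [332/2187, 2407/6561, 3158/6561]

(P^4)[A -> A] = 1000/6561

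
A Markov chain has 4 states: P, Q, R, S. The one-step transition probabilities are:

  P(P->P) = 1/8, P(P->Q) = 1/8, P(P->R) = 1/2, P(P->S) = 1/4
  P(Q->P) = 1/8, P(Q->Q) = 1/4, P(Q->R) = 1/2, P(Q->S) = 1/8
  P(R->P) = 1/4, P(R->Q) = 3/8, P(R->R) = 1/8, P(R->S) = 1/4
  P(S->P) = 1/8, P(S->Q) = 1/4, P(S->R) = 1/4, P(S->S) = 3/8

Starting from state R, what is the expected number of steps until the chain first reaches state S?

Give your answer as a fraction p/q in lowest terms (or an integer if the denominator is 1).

Let h_i = expected steps to first reach S from state i.
Boundary: h_S = 0.
First-step equations for the other states:
  h_P = 1 + 1/8*h_P + 1/8*h_Q + 1/2*h_R + 1/4*h_S
  h_Q = 1 + 1/8*h_P + 1/4*h_Q + 1/2*h_R + 1/8*h_S
  h_R = 1 + 1/4*h_P + 3/8*h_Q + 1/8*h_R + 1/4*h_S

Substituting h_S = 0 and rearranging gives the linear system (I - Q) h = 1:
  [7/8, -1/8, -1/2] . (h_P, h_Q, h_R) = 1
  [-1/8, 3/4, -1/2] . (h_P, h_Q, h_R) = 1
  [-1/4, -3/8, 7/8] . (h_P, h_Q, h_R) = 1

Solving yields:
  h_P = 616/135
  h_Q = 704/135
  h_R = 632/135

Starting state is R, so the expected hitting time is h_R = 632/135.

Answer: 632/135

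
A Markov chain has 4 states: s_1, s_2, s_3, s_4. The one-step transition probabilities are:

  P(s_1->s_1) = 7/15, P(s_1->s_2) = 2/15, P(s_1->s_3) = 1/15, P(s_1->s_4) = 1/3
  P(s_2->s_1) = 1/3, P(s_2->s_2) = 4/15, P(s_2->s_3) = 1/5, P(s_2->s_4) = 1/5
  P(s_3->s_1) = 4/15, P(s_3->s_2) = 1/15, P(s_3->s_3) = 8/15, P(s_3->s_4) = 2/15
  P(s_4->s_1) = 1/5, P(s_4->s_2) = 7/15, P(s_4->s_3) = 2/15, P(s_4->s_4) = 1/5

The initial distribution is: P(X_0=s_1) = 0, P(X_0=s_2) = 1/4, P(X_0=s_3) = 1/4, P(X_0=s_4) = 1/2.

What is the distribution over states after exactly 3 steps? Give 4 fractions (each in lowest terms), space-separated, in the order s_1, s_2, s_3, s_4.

Propagating the distribution step by step (d_{t+1} = d_t * P):
d_0 = (s_1=0, s_2=1/4, s_3=1/4, s_4=1/2)
  d_1[s_1] = 0*7/15 + 1/4*1/3 + 1/4*4/15 + 1/2*1/5 = 1/4
  d_1[s_2] = 0*2/15 + 1/4*4/15 + 1/4*1/15 + 1/2*7/15 = 19/60
  d_1[s_3] = 0*1/15 + 1/4*1/5 + 1/4*8/15 + 1/2*2/15 = 1/4
  d_1[s_4] = 0*1/3 + 1/4*1/5 + 1/4*2/15 + 1/2*1/5 = 11/60
d_1 = (s_1=1/4, s_2=19/60, s_3=1/4, s_4=11/60)
  d_2[s_1] = 1/4*7/15 + 19/60*1/3 + 1/4*4/15 + 11/60*1/5 = 293/900
  d_2[s_2] = 1/4*2/15 + 19/60*4/15 + 1/4*1/15 + 11/60*7/15 = 11/50
  d_2[s_3] = 1/4*1/15 + 19/60*1/5 + 1/4*8/15 + 11/60*2/15 = 107/450
  d_2[s_4] = 1/4*1/3 + 19/60*1/5 + 1/4*2/15 + 11/60*1/5 = 13/60
d_2 = (s_1=293/900, s_2=11/50, s_3=107/450, s_4=13/60)
  d_3[s_1] = 293/900*7/15 + 11/50*1/3 + 107/450*4/15 + 13/60*1/5 = 83/250
  d_3[s_2] = 293/900*2/15 + 11/50*4/15 + 107/450*1/15 + 13/60*7/15 = 2957/13500
  d_3[s_3] = 293/900*1/15 + 11/50*1/5 + 107/450*8/15 + 13/60*2/15 = 2989/13500
  d_3[s_4] = 293/900*1/3 + 11/50*1/5 + 107/450*2/15 + 13/60*1/5 = 256/1125
d_3 = (s_1=83/250, s_2=2957/13500, s_3=2989/13500, s_4=256/1125)

Answer: 83/250 2957/13500 2989/13500 256/1125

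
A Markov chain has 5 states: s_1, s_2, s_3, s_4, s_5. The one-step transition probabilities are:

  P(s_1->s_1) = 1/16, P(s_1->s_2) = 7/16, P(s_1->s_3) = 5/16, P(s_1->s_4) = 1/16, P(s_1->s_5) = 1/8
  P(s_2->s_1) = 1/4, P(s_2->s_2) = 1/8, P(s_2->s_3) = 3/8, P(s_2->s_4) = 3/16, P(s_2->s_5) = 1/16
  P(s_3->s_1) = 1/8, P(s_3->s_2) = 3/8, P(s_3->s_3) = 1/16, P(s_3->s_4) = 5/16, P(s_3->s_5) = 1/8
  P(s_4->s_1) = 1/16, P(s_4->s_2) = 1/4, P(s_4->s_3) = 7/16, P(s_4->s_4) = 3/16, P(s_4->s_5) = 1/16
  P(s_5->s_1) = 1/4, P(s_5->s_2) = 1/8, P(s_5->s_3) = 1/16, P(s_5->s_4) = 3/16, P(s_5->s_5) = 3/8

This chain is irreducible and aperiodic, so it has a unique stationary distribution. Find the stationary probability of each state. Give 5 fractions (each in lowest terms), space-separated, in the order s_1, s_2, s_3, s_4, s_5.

The stationary distribution satisfies pi = pi * P, i.e.:
  pi_s_1 = 1/16*pi_s_1 + 1/4*pi_s_2 + 1/8*pi_s_3 + 1/16*pi_s_4 + 1/4*pi_s_5
  pi_s_2 = 7/16*pi_s_1 + 1/8*pi_s_2 + 3/8*pi_s_3 + 1/4*pi_s_4 + 1/8*pi_s_5
  pi_s_3 = 5/16*pi_s_1 + 3/8*pi_s_2 + 1/16*pi_s_3 + 7/16*pi_s_4 + 1/16*pi_s_5
  pi_s_4 = 1/16*pi_s_1 + 3/16*pi_s_2 + 5/16*pi_s_3 + 3/16*pi_s_4 + 3/16*pi_s_5
  pi_s_5 = 1/8*pi_s_1 + 1/16*pi_s_2 + 1/8*pi_s_3 + 1/16*pi_s_4 + 3/8*pi_s_5
with normalization: pi_s_1 + pi_s_2 + pi_s_3 + pi_s_4 + pi_s_5 = 1.

Using the first 4 balance equations plus normalization, the linear system A*pi = b is:
  [-15/16, 1/4, 1/8, 1/16, 1/4] . pi = 0
  [7/16, -7/8, 3/8, 1/4, 1/8] . pi = 0
  [5/16, 3/8, -15/16, 7/16, 1/16] . pi = 0
  [1/16, 3/16, 5/16, -13/16, 3/16] . pi = 0
  [1, 1, 1, 1, 1] . pi = 1

Solving yields:
  pi_s_1 = 5254/34629
  pi_s_2 = 3023/11543
  pi_s_3 = 17837/69258
  pi_s_4 = 331/1649
  pi_s_5 = 8873/69258

Verification (pi * P):
  5254/34629*1/16 + 3023/11543*1/4 + 17837/69258*1/8 + 331/1649*1/16 + 8873/69258*1/4 = 5254/34629 = pi_s_1  (ok)
  5254/34629*7/16 + 3023/11543*1/8 + 17837/69258*3/8 + 331/1649*1/4 + 8873/69258*1/8 = 3023/11543 = pi_s_2  (ok)
  5254/34629*5/16 + 3023/11543*3/8 + 17837/69258*1/16 + 331/1649*7/16 + 8873/69258*1/16 = 17837/69258 = pi_s_3  (ok)
  5254/34629*1/16 + 3023/11543*3/16 + 17837/69258*5/16 + 331/1649*3/16 + 8873/69258*3/16 = 331/1649 = pi_s_4  (ok)
  5254/34629*1/8 + 3023/11543*1/16 + 17837/69258*1/8 + 331/1649*1/16 + 8873/69258*3/8 = 8873/69258 = pi_s_5  (ok)

Answer: 5254/34629 3023/11543 17837/69258 331/1649 8873/69258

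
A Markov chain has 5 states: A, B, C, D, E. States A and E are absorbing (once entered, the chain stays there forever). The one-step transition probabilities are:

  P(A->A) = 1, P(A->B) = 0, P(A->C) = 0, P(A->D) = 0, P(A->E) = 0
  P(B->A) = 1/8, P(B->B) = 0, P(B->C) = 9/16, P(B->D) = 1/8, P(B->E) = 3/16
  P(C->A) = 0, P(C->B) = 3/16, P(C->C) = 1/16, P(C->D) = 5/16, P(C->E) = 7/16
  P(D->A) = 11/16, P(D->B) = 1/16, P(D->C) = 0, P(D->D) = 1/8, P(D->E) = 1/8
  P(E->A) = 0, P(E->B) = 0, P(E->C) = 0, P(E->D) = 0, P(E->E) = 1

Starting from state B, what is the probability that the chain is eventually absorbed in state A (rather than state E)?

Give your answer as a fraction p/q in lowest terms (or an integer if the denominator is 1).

Let a_i = P(absorbed in A | start in state i).
Boundary conditions: a_A = 1, a_E = 0.
For each transient state i, a_i = sum_j P(i->j) * a_j:
  a_B = 1/8*a_A + 0*a_B + 9/16*a_C + 1/8*a_D + 3/16*a_E
  a_C = 0*a_A + 3/16*a_B + 1/16*a_C + 5/16*a_D + 7/16*a_E
  a_D = 11/16*a_A + 1/16*a_B + 0*a_C + 1/8*a_D + 1/8*a_E

Substituting a_A = 1 and a_E = 0, rearrange to (I - Q) a = r where r[i] = P(i -> A):
  [1, -9/16, -1/8] . (a_B, a_C, a_D) = 1/8
  [-3/16, 15/16, -5/16] . (a_B, a_C, a_D) = 0
  [-1/16, 0, 7/8] . (a_B, a_C, a_D) = 11/16

Solving yields:
  a_B = 415/969
  a_C = 1040/2907
  a_D = 791/969

Starting state is B, so the absorption probability is a_B = 415/969.

Answer: 415/969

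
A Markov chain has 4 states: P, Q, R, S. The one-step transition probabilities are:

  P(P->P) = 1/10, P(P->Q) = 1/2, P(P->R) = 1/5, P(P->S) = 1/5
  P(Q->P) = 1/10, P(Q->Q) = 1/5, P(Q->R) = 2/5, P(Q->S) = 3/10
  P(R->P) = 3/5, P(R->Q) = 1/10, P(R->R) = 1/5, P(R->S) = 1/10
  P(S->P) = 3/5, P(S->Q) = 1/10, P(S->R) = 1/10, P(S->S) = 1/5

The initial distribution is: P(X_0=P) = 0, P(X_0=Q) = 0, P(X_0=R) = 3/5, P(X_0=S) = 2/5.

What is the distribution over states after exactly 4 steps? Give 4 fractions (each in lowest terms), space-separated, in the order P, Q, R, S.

Propagating the distribution step by step (d_{t+1} = d_t * P):
d_0 = (P=0, Q=0, R=3/5, S=2/5)
  d_1[P] = 0*1/10 + 0*1/10 + 3/5*3/5 + 2/5*3/5 = 3/5
  d_1[Q] = 0*1/2 + 0*1/5 + 3/5*1/10 + 2/5*1/10 = 1/10
  d_1[R] = 0*1/5 + 0*2/5 + 3/5*1/5 + 2/5*1/10 = 4/25
  d_1[S] = 0*1/5 + 0*3/10 + 3/5*1/10 + 2/5*1/5 = 7/50
d_1 = (P=3/5, Q=1/10, R=4/25, S=7/50)
  d_2[P] = 3/5*1/10 + 1/10*1/10 + 4/25*3/5 + 7/50*3/5 = 1/4
  d_2[Q] = 3/5*1/2 + 1/10*1/5 + 4/25*1/10 + 7/50*1/10 = 7/20
  d_2[R] = 3/5*1/5 + 1/10*2/5 + 4/25*1/5 + 7/50*1/10 = 103/500
  d_2[S] = 3/5*1/5 + 1/10*3/10 + 4/25*1/10 + 7/50*1/5 = 97/500
d_2 = (P=1/4, Q=7/20, R=103/500, S=97/500)
  d_3[P] = 1/4*1/10 + 7/20*1/10 + 103/500*3/5 + 97/500*3/5 = 3/10
  d_3[Q] = 1/4*1/2 + 7/20*1/5 + 103/500*1/10 + 97/500*1/10 = 47/200
  d_3[R] = 1/4*1/5 + 7/20*2/5 + 103/500*1/5 + 97/500*1/10 = 1253/5000
  d_3[S] = 1/4*1/5 + 7/20*3/10 + 103/500*1/10 + 97/500*1/5 = 134/625
d_3 = (P=3/10, Q=47/200, R=1253/5000, S=134/625)
  d_4[P] = 3/10*1/10 + 47/200*1/10 + 1253/5000*3/5 + 134/625*3/5 = 133/400
  d_4[Q] = 3/10*1/2 + 47/200*1/5 + 1253/5000*1/10 + 134/625*1/10 = 487/2000
  d_4[R] = 3/10*1/5 + 47/200*2/5 + 1253/5000*1/5 + 134/625*1/10 = 5639/25000
  d_4[S] = 3/10*1/5 + 47/200*3/10 + 1253/5000*1/10 + 134/625*1/5 = 4961/25000
d_4 = (P=133/400, Q=487/2000, R=5639/25000, S=4961/25000)

Answer: 133/400 487/2000 5639/25000 4961/25000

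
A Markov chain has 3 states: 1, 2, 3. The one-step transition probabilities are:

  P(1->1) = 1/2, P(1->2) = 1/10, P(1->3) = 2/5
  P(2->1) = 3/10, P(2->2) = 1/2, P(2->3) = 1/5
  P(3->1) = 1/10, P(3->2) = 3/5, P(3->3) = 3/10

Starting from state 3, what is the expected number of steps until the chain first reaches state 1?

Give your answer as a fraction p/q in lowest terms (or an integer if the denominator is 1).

Let h_i = expected steps to first reach 1 from state i.
Boundary: h_1 = 0.
First-step equations for the other states:
  h_2 = 1 + 3/10*h_1 + 1/2*h_2 + 1/5*h_3
  h_3 = 1 + 1/10*h_1 + 3/5*h_2 + 3/10*h_3

Substituting h_1 = 0 and rearranging gives the linear system (I - Q) h = 1:
  [1/2, -1/5] . (h_2, h_3) = 1
  [-3/5, 7/10] . (h_2, h_3) = 1

Solving yields:
  h_2 = 90/23
  h_3 = 110/23

Starting state is 3, so the expected hitting time is h_3 = 110/23.

Answer: 110/23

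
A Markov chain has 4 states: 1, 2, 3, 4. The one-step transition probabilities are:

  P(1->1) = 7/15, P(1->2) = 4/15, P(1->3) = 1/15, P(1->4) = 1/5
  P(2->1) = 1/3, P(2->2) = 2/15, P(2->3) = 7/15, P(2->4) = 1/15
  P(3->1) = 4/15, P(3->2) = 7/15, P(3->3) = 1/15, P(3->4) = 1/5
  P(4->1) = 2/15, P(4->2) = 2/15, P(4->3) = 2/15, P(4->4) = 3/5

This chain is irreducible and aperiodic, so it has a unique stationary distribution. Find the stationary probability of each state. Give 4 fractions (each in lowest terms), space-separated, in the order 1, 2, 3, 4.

The stationary distribution satisfies pi = pi * P, i.e.:
  pi_1 = 7/15*pi_1 + 1/3*pi_2 + 4/15*pi_3 + 2/15*pi_4
  pi_2 = 4/15*pi_1 + 2/15*pi_2 + 7/15*pi_3 + 2/15*pi_4
  pi_3 = 1/15*pi_1 + 7/15*pi_2 + 1/15*pi_3 + 2/15*pi_4
  pi_4 = 1/5*pi_1 + 1/15*pi_2 + 1/5*pi_3 + 3/5*pi_4
with normalization: pi_1 + pi_2 + pi_3 + pi_4 = 1.

Using the first 3 balance equations plus normalization, the linear system A*pi = b is:
  [-8/15, 1/3, 4/15, 2/15] . pi = 0
  [4/15, -13/15, 7/15, 2/15] . pi = 0
  [1/15, 7/15, -14/15, 2/15] . pi = 0
  [1, 1, 1, 1] . pi = 1

Solving yields:
  pi_1 = 212/693
  pi_2 = 18/77
  pi_3 = 124/693
  pi_4 = 65/231

Verification (pi * P):
  212/693*7/15 + 18/77*1/3 + 124/693*4/15 + 65/231*2/15 = 212/693 = pi_1  (ok)
  212/693*4/15 + 18/77*2/15 + 124/693*7/15 + 65/231*2/15 = 18/77 = pi_2  (ok)
  212/693*1/15 + 18/77*7/15 + 124/693*1/15 + 65/231*2/15 = 124/693 = pi_3  (ok)
  212/693*1/5 + 18/77*1/15 + 124/693*1/5 + 65/231*3/5 = 65/231 = pi_4  (ok)

Answer: 212/693 18/77 124/693 65/231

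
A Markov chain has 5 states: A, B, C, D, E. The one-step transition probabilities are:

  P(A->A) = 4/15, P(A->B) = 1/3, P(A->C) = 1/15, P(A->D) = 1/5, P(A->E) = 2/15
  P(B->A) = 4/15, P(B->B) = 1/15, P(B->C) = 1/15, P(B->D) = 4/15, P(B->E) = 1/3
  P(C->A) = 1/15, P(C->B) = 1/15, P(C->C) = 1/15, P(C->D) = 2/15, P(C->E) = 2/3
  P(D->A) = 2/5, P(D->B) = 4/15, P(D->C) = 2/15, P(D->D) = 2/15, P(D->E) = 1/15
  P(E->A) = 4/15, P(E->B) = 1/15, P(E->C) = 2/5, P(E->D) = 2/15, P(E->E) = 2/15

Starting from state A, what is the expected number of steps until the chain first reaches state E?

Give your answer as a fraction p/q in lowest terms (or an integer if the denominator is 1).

Answer: 6897/1448

Derivation:
Let h_i = expected steps to first reach E from state i.
Boundary: h_E = 0.
First-step equations for the other states:
  h_A = 1 + 4/15*h_A + 1/3*h_B + 1/15*h_C + 1/5*h_D + 2/15*h_E
  h_B = 1 + 4/15*h_A + 1/15*h_B + 1/15*h_C + 4/15*h_D + 1/3*h_E
  h_C = 1 + 1/15*h_A + 1/15*h_B + 1/15*h_C + 2/15*h_D + 2/3*h_E
  h_D = 1 + 2/5*h_A + 4/15*h_B + 2/15*h_C + 2/15*h_D + 1/15*h_E

Substituting h_E = 0 and rearranging gives the linear system (I - Q) h = 1:
  [11/15, -1/3, -1/15, -1/5] . (h_A, h_B, h_C, h_D) = 1
  [-4/15, 14/15, -1/15, -4/15] . (h_A, h_B, h_C, h_D) = 1
  [-1/15, -1/15, 14/15, -2/15] . (h_A, h_B, h_C, h_D) = 1
  [-2/5, -4/15, -2/15, 13/15] . (h_A, h_B, h_C, h_D) = 1

Solving yields:
  h_A = 6897/1448
  h_B = 5823/1448
  h_C = 1743/724
  h_D = 3591/724

Starting state is A, so the expected hitting time is h_A = 6897/1448.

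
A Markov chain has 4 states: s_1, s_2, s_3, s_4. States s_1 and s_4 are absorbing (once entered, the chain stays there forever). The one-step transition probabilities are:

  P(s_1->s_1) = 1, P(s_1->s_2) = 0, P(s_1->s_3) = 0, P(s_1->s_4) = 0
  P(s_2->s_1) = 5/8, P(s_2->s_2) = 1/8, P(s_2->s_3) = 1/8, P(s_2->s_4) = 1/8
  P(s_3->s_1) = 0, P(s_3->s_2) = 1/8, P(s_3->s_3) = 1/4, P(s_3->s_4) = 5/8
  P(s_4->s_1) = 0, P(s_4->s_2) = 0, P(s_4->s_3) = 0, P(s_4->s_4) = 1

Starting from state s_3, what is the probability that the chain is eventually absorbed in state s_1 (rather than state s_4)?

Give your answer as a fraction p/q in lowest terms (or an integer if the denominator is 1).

Answer: 5/41

Derivation:
Let a_i = P(absorbed in s_1 | start in state i).
Boundary conditions: a_s_1 = 1, a_s_4 = 0.
For each transient state i, a_i = sum_j P(i->j) * a_j:
  a_s_2 = 5/8*a_s_1 + 1/8*a_s_2 + 1/8*a_s_3 + 1/8*a_s_4
  a_s_3 = 0*a_s_1 + 1/8*a_s_2 + 1/4*a_s_3 + 5/8*a_s_4

Substituting a_s_1 = 1 and a_s_4 = 0, rearrange to (I - Q) a = r where r[i] = P(i -> s_1):
  [7/8, -1/8] . (a_s_2, a_s_3) = 5/8
  [-1/8, 3/4] . (a_s_2, a_s_3) = 0

Solving yields:
  a_s_2 = 30/41
  a_s_3 = 5/41

Starting state is s_3, so the absorption probability is a_s_3 = 5/41.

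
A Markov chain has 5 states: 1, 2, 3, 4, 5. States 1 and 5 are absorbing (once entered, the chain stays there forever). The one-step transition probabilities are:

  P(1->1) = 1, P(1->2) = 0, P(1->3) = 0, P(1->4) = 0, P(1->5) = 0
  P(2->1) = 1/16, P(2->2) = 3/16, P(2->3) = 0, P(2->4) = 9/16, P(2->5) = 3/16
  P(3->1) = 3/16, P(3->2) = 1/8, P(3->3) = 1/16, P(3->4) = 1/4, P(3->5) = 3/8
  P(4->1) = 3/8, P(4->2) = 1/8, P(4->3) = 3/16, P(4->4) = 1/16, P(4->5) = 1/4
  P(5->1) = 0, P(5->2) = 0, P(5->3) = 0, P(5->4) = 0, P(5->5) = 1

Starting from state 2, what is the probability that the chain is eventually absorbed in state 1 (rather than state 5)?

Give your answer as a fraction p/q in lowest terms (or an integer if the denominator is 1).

Let a_i = P(absorbed in 1 | start in state i).
Boundary conditions: a_1 = 1, a_5 = 0.
For each transient state i, a_i = sum_j P(i->j) * a_j:
  a_2 = 1/16*a_1 + 3/16*a_2 + 0*a_3 + 9/16*a_4 + 3/16*a_5
  a_3 = 3/16*a_1 + 1/8*a_2 + 1/16*a_3 + 1/4*a_4 + 3/8*a_5
  a_4 = 3/8*a_1 + 1/8*a_2 + 3/16*a_3 + 1/16*a_4 + 1/4*a_5

Substituting a_1 = 1 and a_5 = 0, rearrange to (I - Q) a = r where r[i] = P(i -> 1):
  [13/16, 0, -9/16] . (a_2, a_3, a_4) = 1/16
  [-1/8, 15/16, -1/4] . (a_2, a_3, a_4) = 3/16
  [-1/8, -3/16, 15/16] . (a_2, a_3, a_4) = 3/8

Solving yields:
  a_2 = 368/815
  a_3 = 989/2445
  a_4 = 441/815

Starting state is 2, so the absorption probability is a_2 = 368/815.

Answer: 368/815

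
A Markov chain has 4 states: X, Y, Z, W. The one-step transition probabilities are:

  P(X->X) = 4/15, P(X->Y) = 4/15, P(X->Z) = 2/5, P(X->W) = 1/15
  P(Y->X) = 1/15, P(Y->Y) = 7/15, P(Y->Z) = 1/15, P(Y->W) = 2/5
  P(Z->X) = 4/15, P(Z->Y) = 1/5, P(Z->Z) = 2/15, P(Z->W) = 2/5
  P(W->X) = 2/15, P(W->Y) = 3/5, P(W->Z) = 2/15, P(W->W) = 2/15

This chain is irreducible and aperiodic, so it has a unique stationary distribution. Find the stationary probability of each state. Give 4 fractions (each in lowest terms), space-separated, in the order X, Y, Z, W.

Answer: 25/176 7/16 25/176 49/176

Derivation:
The stationary distribution satisfies pi = pi * P, i.e.:
  pi_X = 4/15*pi_X + 1/15*pi_Y + 4/15*pi_Z + 2/15*pi_W
  pi_Y = 4/15*pi_X + 7/15*pi_Y + 1/5*pi_Z + 3/5*pi_W
  pi_Z = 2/5*pi_X + 1/15*pi_Y + 2/15*pi_Z + 2/15*pi_W
  pi_W = 1/15*pi_X + 2/5*pi_Y + 2/5*pi_Z + 2/15*pi_W
with normalization: pi_X + pi_Y + pi_Z + pi_W = 1.

Using the first 3 balance equations plus normalization, the linear system A*pi = b is:
  [-11/15, 1/15, 4/15, 2/15] . pi = 0
  [4/15, -8/15, 1/5, 3/5] . pi = 0
  [2/5, 1/15, -13/15, 2/15] . pi = 0
  [1, 1, 1, 1] . pi = 1

Solving yields:
  pi_X = 25/176
  pi_Y = 7/16
  pi_Z = 25/176
  pi_W = 49/176

Verification (pi * P):
  25/176*4/15 + 7/16*1/15 + 25/176*4/15 + 49/176*2/15 = 25/176 = pi_X  (ok)
  25/176*4/15 + 7/16*7/15 + 25/176*1/5 + 49/176*3/5 = 7/16 = pi_Y  (ok)
  25/176*2/5 + 7/16*1/15 + 25/176*2/15 + 49/176*2/15 = 25/176 = pi_Z  (ok)
  25/176*1/15 + 7/16*2/5 + 25/176*2/5 + 49/176*2/15 = 49/176 = pi_W  (ok)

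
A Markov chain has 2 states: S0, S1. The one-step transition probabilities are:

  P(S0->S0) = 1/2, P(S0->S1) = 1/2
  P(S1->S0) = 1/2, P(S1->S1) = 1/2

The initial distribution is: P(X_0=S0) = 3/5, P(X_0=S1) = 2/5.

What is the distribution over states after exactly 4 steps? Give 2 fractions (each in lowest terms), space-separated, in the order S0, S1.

Propagating the distribution step by step (d_{t+1} = d_t * P):
d_0 = (S0=3/5, S1=2/5)
  d_1[S0] = 3/5*1/2 + 2/5*1/2 = 1/2
  d_1[S1] = 3/5*1/2 + 2/5*1/2 = 1/2
d_1 = (S0=1/2, S1=1/2)
  d_2[S0] = 1/2*1/2 + 1/2*1/2 = 1/2
  d_2[S1] = 1/2*1/2 + 1/2*1/2 = 1/2
d_2 = (S0=1/2, S1=1/2)
  d_3[S0] = 1/2*1/2 + 1/2*1/2 = 1/2
  d_3[S1] = 1/2*1/2 + 1/2*1/2 = 1/2
d_3 = (S0=1/2, S1=1/2)
  d_4[S0] = 1/2*1/2 + 1/2*1/2 = 1/2
  d_4[S1] = 1/2*1/2 + 1/2*1/2 = 1/2
d_4 = (S0=1/2, S1=1/2)

Answer: 1/2 1/2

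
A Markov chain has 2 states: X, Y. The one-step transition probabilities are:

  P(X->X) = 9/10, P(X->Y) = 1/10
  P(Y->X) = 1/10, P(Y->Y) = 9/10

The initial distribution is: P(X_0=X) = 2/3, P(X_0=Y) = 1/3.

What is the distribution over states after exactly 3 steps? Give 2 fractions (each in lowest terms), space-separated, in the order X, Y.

Propagating the distribution step by step (d_{t+1} = d_t * P):
d_0 = (X=2/3, Y=1/3)
  d_1[X] = 2/3*9/10 + 1/3*1/10 = 19/30
  d_1[Y] = 2/3*1/10 + 1/3*9/10 = 11/30
d_1 = (X=19/30, Y=11/30)
  d_2[X] = 19/30*9/10 + 11/30*1/10 = 91/150
  d_2[Y] = 19/30*1/10 + 11/30*9/10 = 59/150
d_2 = (X=91/150, Y=59/150)
  d_3[X] = 91/150*9/10 + 59/150*1/10 = 439/750
  d_3[Y] = 91/150*1/10 + 59/150*9/10 = 311/750
d_3 = (X=439/750, Y=311/750)

Answer: 439/750 311/750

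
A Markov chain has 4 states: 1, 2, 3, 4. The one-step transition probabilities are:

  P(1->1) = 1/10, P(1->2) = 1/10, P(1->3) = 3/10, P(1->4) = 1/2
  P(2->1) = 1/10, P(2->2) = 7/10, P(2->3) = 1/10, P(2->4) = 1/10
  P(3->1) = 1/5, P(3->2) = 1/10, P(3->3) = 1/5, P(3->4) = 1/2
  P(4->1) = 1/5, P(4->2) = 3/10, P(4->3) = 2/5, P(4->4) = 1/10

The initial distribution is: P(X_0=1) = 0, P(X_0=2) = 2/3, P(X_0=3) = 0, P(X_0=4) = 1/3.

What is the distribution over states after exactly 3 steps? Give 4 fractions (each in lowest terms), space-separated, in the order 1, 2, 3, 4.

Propagating the distribution step by step (d_{t+1} = d_t * P):
d_0 = (1=0, 2=2/3, 3=0, 4=1/3)
  d_1[1] = 0*1/10 + 2/3*1/10 + 0*1/5 + 1/3*1/5 = 2/15
  d_1[2] = 0*1/10 + 2/3*7/10 + 0*1/10 + 1/3*3/10 = 17/30
  d_1[3] = 0*3/10 + 2/3*1/10 + 0*1/5 + 1/3*2/5 = 1/5
  d_1[4] = 0*1/2 + 2/3*1/10 + 0*1/2 + 1/3*1/10 = 1/10
d_1 = (1=2/15, 2=17/30, 3=1/5, 4=1/10)
  d_2[1] = 2/15*1/10 + 17/30*1/10 + 1/5*1/5 + 1/10*1/5 = 13/100
  d_2[2] = 2/15*1/10 + 17/30*7/10 + 1/5*1/10 + 1/10*3/10 = 23/50
  d_2[3] = 2/15*3/10 + 17/30*1/10 + 1/5*1/5 + 1/10*2/5 = 53/300
  d_2[4] = 2/15*1/2 + 17/30*1/10 + 1/5*1/2 + 1/10*1/10 = 7/30
d_2 = (1=13/100, 2=23/50, 3=53/300, 4=7/30)
  d_3[1] = 13/100*1/10 + 23/50*1/10 + 53/300*1/5 + 7/30*1/5 = 141/1000
  d_3[2] = 13/100*1/10 + 23/50*7/10 + 53/300*1/10 + 7/30*3/10 = 317/750
  d_3[3] = 13/100*3/10 + 23/50*1/10 + 53/300*1/5 + 7/30*2/5 = 641/3000
  d_3[4] = 13/100*1/2 + 23/50*1/10 + 53/300*1/2 + 7/30*1/10 = 167/750
d_3 = (1=141/1000, 2=317/750, 3=641/3000, 4=167/750)

Answer: 141/1000 317/750 641/3000 167/750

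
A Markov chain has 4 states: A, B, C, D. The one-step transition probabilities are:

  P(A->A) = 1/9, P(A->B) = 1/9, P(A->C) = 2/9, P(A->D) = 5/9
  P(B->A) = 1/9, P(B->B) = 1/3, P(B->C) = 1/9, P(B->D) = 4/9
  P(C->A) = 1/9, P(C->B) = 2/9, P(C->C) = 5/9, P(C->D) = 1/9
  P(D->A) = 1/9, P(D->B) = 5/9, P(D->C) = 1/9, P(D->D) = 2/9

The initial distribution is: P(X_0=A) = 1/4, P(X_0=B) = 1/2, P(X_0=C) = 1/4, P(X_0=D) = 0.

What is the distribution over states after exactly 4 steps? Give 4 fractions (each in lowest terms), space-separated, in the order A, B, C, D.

Answer: 1/9 2318/6561 1474/6561 680/2187

Derivation:
Propagating the distribution step by step (d_{t+1} = d_t * P):
d_0 = (A=1/4, B=1/2, C=1/4, D=0)
  d_1[A] = 1/4*1/9 + 1/2*1/9 + 1/4*1/9 + 0*1/9 = 1/9
  d_1[B] = 1/4*1/9 + 1/2*1/3 + 1/4*2/9 + 0*5/9 = 1/4
  d_1[C] = 1/4*2/9 + 1/2*1/9 + 1/4*5/9 + 0*1/9 = 1/4
  d_1[D] = 1/4*5/9 + 1/2*4/9 + 1/4*1/9 + 0*2/9 = 7/18
d_1 = (A=1/9, B=1/4, C=1/4, D=7/18)
  d_2[A] = 1/9*1/9 + 1/4*1/9 + 1/4*1/9 + 7/18*1/9 = 1/9
  d_2[B] = 1/9*1/9 + 1/4*1/3 + 1/4*2/9 + 7/18*5/9 = 119/324
  d_2[C] = 1/9*2/9 + 1/4*1/9 + 1/4*5/9 + 7/18*1/9 = 19/81
  d_2[D] = 1/9*5/9 + 1/4*4/9 + 1/4*1/9 + 7/18*2/9 = 31/108
d_2 = (A=1/9, B=119/324, C=19/81, D=31/108)
  d_3[A] = 1/9*1/9 + 119/324*1/9 + 19/81*1/9 + 31/108*1/9 = 1/9
  d_3[B] = 1/9*1/9 + 119/324*1/3 + 19/81*2/9 + 31/108*5/9 = 505/1458
  d_3[C] = 1/9*2/9 + 119/324*1/9 + 19/81*5/9 + 31/108*1/9 = 166/729
  d_3[D] = 1/9*5/9 + 119/324*4/9 + 19/81*1/9 + 31/108*2/9 = 17/54
d_3 = (A=1/9, B=505/1458, C=166/729, D=17/54)
  d_4[A] = 1/9*1/9 + 505/1458*1/9 + 166/729*1/9 + 17/54*1/9 = 1/9
  d_4[B] = 1/9*1/9 + 505/1458*1/3 + 166/729*2/9 + 17/54*5/9 = 2318/6561
  d_4[C] = 1/9*2/9 + 505/1458*1/9 + 166/729*5/9 + 17/54*1/9 = 1474/6561
  d_4[D] = 1/9*5/9 + 505/1458*4/9 + 166/729*1/9 + 17/54*2/9 = 680/2187
d_4 = (A=1/9, B=2318/6561, C=1474/6561, D=680/2187)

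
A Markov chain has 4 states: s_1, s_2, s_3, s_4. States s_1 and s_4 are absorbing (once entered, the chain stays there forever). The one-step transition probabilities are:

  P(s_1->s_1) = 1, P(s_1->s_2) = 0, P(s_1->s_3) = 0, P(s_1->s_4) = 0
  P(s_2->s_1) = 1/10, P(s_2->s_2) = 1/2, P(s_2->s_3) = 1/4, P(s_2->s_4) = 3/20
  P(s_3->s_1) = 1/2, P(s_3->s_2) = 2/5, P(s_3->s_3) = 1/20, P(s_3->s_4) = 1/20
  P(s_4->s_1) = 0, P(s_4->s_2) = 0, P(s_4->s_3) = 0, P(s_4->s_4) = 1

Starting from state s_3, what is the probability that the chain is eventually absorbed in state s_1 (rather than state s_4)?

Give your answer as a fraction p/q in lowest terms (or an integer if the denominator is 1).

Let a_i = P(absorbed in s_1 | start in state i).
Boundary conditions: a_s_1 = 1, a_s_4 = 0.
For each transient state i, a_i = sum_j P(i->j) * a_j:
  a_s_2 = 1/10*a_s_1 + 1/2*a_s_2 + 1/4*a_s_3 + 3/20*a_s_4
  a_s_3 = 1/2*a_s_1 + 2/5*a_s_2 + 1/20*a_s_3 + 1/20*a_s_4

Substituting a_s_1 = 1 and a_s_4 = 0, rearrange to (I - Q) a = r where r[i] = P(i -> s_1):
  [1/2, -1/4] . (a_s_2, a_s_3) = 1/10
  [-2/5, 19/20] . (a_s_2, a_s_3) = 1/2

Solving yields:
  a_s_2 = 44/75
  a_s_3 = 58/75

Starting state is s_3, so the absorption probability is a_s_3 = 58/75.

Answer: 58/75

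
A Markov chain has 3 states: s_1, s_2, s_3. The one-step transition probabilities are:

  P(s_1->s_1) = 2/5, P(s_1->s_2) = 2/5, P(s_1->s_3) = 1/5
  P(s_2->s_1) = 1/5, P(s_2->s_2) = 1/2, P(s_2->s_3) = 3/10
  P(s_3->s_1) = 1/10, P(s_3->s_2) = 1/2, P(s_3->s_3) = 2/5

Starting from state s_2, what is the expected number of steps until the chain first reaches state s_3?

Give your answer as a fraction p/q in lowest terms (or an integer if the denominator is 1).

Answer: 40/11

Derivation:
Let h_i = expected steps to first reach s_3 from state i.
Boundary: h_s_3 = 0.
First-step equations for the other states:
  h_s_1 = 1 + 2/5*h_s_1 + 2/5*h_s_2 + 1/5*h_s_3
  h_s_2 = 1 + 1/5*h_s_1 + 1/2*h_s_2 + 3/10*h_s_3

Substituting h_s_3 = 0 and rearranging gives the linear system (I - Q) h = 1:
  [3/5, -2/5] . (h_s_1, h_s_2) = 1
  [-1/5, 1/2] . (h_s_1, h_s_2) = 1

Solving yields:
  h_s_1 = 45/11
  h_s_2 = 40/11

Starting state is s_2, so the expected hitting time is h_s_2 = 40/11.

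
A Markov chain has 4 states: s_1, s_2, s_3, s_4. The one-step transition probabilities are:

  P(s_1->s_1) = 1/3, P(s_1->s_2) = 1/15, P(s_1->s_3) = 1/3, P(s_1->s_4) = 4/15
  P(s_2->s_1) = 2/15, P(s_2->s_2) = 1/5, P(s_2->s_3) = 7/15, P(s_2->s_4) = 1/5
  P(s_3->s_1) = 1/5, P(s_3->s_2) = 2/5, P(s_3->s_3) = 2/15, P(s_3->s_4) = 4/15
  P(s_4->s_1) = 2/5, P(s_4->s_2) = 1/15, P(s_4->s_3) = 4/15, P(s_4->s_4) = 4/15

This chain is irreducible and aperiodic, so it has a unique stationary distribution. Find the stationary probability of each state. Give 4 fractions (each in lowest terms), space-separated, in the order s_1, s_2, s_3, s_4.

The stationary distribution satisfies pi = pi * P, i.e.:
  pi_s_1 = 1/3*pi_s_1 + 2/15*pi_s_2 + 1/5*pi_s_3 + 2/5*pi_s_4
  pi_s_2 = 1/15*pi_s_1 + 1/5*pi_s_2 + 2/5*pi_s_3 + 1/15*pi_s_4
  pi_s_3 = 1/3*pi_s_1 + 7/15*pi_s_2 + 2/15*pi_s_3 + 4/15*pi_s_4
  pi_s_4 = 4/15*pi_s_1 + 1/5*pi_s_2 + 4/15*pi_s_3 + 4/15*pi_s_4
with normalization: pi_s_1 + pi_s_2 + pi_s_3 + pi_s_4 = 1.

Using the first 3 balance equations plus normalization, the linear system A*pi = b is:
  [-2/3, 2/15, 1/5, 2/5] . pi = 0
  [1/15, -4/5, 2/5, 1/15] . pi = 0
  [1/3, 7/15, -13/15, 4/15] . pi = 0
  [1, 1, 1, 1] . pi = 1

Solving yields:
  pi_s_1 = 923/3355
  pi_s_2 = 125/671
  pi_s_3 = 954/3355
  pi_s_4 = 853/3355

Verification (pi * P):
  923/3355*1/3 + 125/671*2/15 + 954/3355*1/5 + 853/3355*2/5 = 923/3355 = pi_s_1  (ok)
  923/3355*1/15 + 125/671*1/5 + 954/3355*2/5 + 853/3355*1/15 = 125/671 = pi_s_2  (ok)
  923/3355*1/3 + 125/671*7/15 + 954/3355*2/15 + 853/3355*4/15 = 954/3355 = pi_s_3  (ok)
  923/3355*4/15 + 125/671*1/5 + 954/3355*4/15 + 853/3355*4/15 = 853/3355 = pi_s_4  (ok)

Answer: 923/3355 125/671 954/3355 853/3355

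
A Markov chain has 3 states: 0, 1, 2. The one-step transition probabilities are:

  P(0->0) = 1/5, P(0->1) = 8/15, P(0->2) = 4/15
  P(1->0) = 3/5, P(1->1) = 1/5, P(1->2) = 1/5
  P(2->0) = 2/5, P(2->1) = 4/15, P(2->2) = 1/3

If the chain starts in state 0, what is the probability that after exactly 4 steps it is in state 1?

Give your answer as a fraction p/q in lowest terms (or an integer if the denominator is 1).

Computing P^4 by repeated multiplication:
P^1 =
  0: [1/5, 8/15, 4/15]
  1: [3/5, 1/5, 1/5]
  2: [2/5, 4/15, 1/3]
P^2 =
  0: [7/15, 64/225, 56/225]
  1: [8/25, 31/75, 4/15]
  2: [28/75, 16/45, 61/225]
P^3 =
  0: [409/1125, 1256/3375, 892/3375]
  1: [157/375, 73/225, 289/1125]
  2: [446/1125, 1156/3375, 881/3375]
P^4 =
  0: [6779/16875, 17152/50625, 13136/50625]
  1: [2144/5625, 6019/16875, 4424/16875]
  2: [6568/16875, 17696/50625, 529/2025]

(P^4)[0 -> 1] = 17152/50625

Answer: 17152/50625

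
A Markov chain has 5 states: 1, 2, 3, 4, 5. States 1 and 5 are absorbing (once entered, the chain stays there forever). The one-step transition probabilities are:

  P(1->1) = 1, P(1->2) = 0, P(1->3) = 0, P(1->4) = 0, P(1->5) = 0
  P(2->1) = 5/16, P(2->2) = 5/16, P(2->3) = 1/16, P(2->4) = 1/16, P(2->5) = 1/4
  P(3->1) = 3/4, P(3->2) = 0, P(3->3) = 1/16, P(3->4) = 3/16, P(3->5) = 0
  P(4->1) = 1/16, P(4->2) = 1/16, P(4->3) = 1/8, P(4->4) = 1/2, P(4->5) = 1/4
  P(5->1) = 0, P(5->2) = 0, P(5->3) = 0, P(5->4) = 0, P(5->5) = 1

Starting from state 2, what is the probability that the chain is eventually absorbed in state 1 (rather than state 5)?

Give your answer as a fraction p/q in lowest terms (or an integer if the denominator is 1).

Let a_i = P(absorbed in 1 | start in state i).
Boundary conditions: a_1 = 1, a_5 = 0.
For each transient state i, a_i = sum_j P(i->j) * a_j:
  a_2 = 5/16*a_1 + 5/16*a_2 + 1/16*a_3 + 1/16*a_4 + 1/4*a_5
  a_3 = 3/4*a_1 + 0*a_2 + 1/16*a_3 + 3/16*a_4 + 0*a_5
  a_4 = 1/16*a_1 + 1/16*a_2 + 1/8*a_3 + 1/2*a_4 + 1/4*a_5

Substituting a_1 = 1 and a_5 = 0, rearrange to (I - Q) a = r where r[i] = P(i -> 1):
  [11/16, -1/16, -1/16] . (a_2, a_3, a_4) = 5/16
  [0, 15/16, -3/16] . (a_2, a_3, a_4) = 3/4
  [-1/16, -1/8, 1/2] . (a_2, a_3, a_4) = 1/16

Solving yields:
  a_2 = 59/103
  a_3 = 91/103
  a_4 = 43/103

Starting state is 2, so the absorption probability is a_2 = 59/103.

Answer: 59/103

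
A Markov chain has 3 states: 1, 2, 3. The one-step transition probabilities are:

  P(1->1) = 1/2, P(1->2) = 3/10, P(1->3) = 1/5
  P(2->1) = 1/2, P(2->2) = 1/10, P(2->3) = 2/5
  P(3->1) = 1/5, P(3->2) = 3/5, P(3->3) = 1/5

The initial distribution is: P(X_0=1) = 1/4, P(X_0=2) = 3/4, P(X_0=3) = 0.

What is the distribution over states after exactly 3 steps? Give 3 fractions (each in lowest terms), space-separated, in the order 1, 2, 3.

Answer: 431/1000 147/500 11/40

Derivation:
Propagating the distribution step by step (d_{t+1} = d_t * P):
d_0 = (1=1/4, 2=3/4, 3=0)
  d_1[1] = 1/4*1/2 + 3/4*1/2 + 0*1/5 = 1/2
  d_1[2] = 1/4*3/10 + 3/4*1/10 + 0*3/5 = 3/20
  d_1[3] = 1/4*1/5 + 3/4*2/5 + 0*1/5 = 7/20
d_1 = (1=1/2, 2=3/20, 3=7/20)
  d_2[1] = 1/2*1/2 + 3/20*1/2 + 7/20*1/5 = 79/200
  d_2[2] = 1/2*3/10 + 3/20*1/10 + 7/20*3/5 = 3/8
  d_2[3] = 1/2*1/5 + 3/20*2/5 + 7/20*1/5 = 23/100
d_2 = (1=79/200, 2=3/8, 3=23/100)
  d_3[1] = 79/200*1/2 + 3/8*1/2 + 23/100*1/5 = 431/1000
  d_3[2] = 79/200*3/10 + 3/8*1/10 + 23/100*3/5 = 147/500
  d_3[3] = 79/200*1/5 + 3/8*2/5 + 23/100*1/5 = 11/40
d_3 = (1=431/1000, 2=147/500, 3=11/40)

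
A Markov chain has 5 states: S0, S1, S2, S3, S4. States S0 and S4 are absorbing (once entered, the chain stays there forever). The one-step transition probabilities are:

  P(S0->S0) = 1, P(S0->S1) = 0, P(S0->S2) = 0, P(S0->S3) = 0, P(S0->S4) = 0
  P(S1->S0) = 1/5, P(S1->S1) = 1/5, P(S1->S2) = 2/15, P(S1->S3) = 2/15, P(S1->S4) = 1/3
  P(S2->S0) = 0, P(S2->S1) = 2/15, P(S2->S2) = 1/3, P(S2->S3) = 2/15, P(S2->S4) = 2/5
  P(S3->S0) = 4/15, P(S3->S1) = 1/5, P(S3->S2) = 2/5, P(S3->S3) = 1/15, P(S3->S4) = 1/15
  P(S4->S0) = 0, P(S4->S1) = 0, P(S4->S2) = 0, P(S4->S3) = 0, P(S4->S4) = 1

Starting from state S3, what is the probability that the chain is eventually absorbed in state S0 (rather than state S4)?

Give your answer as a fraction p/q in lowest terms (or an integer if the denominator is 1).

Answer: 295/692

Derivation:
Let a_i = P(absorbed in S0 | start in state i).
Boundary conditions: a_S0 = 1, a_S4 = 0.
For each transient state i, a_i = sum_j P(i->j) * a_j:
  a_S1 = 1/5*a_S0 + 1/5*a_S1 + 2/15*a_S2 + 2/15*a_S3 + 1/3*a_S4
  a_S2 = 0*a_S0 + 2/15*a_S1 + 1/3*a_S2 + 2/15*a_S3 + 2/5*a_S4
  a_S3 = 4/15*a_S0 + 1/5*a_S1 + 2/5*a_S2 + 1/15*a_S3 + 1/15*a_S4

Substituting a_S0 = 1 and a_S4 = 0, rearrange to (I - Q) a = r where r[i] = P(i -> S0):
  [4/5, -2/15, -2/15] . (a_S1, a_S2, a_S3) = 1/5
  [-2/15, 2/3, -2/15] . (a_S1, a_S2, a_S3) = 0
  [-1/5, -2/5, 14/15] . (a_S1, a_S2, a_S3) = 4/15

Solving yields:
  a_S1 = 60/173
  a_S2 = 107/692
  a_S3 = 295/692

Starting state is S3, so the absorption probability is a_S3 = 295/692.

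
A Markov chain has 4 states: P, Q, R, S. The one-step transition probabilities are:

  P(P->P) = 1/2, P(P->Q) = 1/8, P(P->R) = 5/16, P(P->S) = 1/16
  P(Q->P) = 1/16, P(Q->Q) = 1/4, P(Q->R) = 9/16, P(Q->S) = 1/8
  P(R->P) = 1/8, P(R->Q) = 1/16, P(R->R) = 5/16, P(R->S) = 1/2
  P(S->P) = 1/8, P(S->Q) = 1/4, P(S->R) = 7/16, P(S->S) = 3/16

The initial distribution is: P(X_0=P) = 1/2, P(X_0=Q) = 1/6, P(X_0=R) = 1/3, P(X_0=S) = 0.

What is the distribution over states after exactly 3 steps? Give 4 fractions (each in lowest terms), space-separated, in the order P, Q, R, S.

Propagating the distribution step by step (d_{t+1} = d_t * P):
d_0 = (P=1/2, Q=1/6, R=1/3, S=0)
  d_1[P] = 1/2*1/2 + 1/6*1/16 + 1/3*1/8 + 0*1/8 = 29/96
  d_1[Q] = 1/2*1/8 + 1/6*1/4 + 1/3*1/16 + 0*1/4 = 1/8
  d_1[R] = 1/2*5/16 + 1/6*9/16 + 1/3*5/16 + 0*7/16 = 17/48
  d_1[S] = 1/2*1/16 + 1/6*1/8 + 1/3*1/2 + 0*3/16 = 7/32
d_1 = (P=29/96, Q=1/8, R=17/48, S=7/32)
  d_2[P] = 29/96*1/2 + 1/8*1/16 + 17/48*1/8 + 7/32*1/8 = 59/256
  d_2[Q] = 29/96*1/8 + 1/8*1/4 + 17/48*1/16 + 7/32*1/4 = 7/48
  d_2[R] = 29/96*5/16 + 1/8*9/16 + 17/48*5/16 + 7/32*7/16 = 95/256
  d_2[S] = 29/96*1/16 + 1/8*1/8 + 17/48*1/2 + 7/32*3/16 = 97/384
d_2 = (P=59/256, Q=7/48, R=95/256, S=97/384)
  d_3[P] = 59/256*1/2 + 7/48*1/16 + 95/256*1/8 + 97/384*1/8 = 1243/6144
  d_3[Q] = 59/256*1/8 + 7/48*1/4 + 95/256*1/16 + 97/384*1/4 = 621/4096
  d_3[R] = 59/256*5/16 + 7/48*9/16 + 95/256*5/16 + 97/384*7/16 = 1169/3072
  d_3[S] = 59/256*1/16 + 7/48*1/8 + 95/256*1/2 + 97/384*3/16 = 3263/12288
d_3 = (P=1243/6144, Q=621/4096, R=1169/3072, S=3263/12288)

Answer: 1243/6144 621/4096 1169/3072 3263/12288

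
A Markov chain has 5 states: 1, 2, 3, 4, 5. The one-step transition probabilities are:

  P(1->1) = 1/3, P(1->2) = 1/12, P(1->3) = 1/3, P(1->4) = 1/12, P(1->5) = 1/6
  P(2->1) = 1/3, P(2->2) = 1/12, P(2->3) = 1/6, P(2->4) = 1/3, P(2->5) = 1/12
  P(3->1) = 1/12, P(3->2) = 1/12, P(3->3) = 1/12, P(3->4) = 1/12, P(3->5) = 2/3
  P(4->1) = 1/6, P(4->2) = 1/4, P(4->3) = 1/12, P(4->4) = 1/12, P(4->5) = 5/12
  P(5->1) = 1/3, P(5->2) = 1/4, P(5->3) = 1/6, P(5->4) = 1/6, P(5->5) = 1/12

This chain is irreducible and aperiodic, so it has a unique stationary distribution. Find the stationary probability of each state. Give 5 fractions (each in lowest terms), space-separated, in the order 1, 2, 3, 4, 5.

Answer: 1265/4797 37/246 880/4797 76/533 277/1066

Derivation:
The stationary distribution satisfies pi = pi * P, i.e.:
  pi_1 = 1/3*pi_1 + 1/3*pi_2 + 1/12*pi_3 + 1/6*pi_4 + 1/3*pi_5
  pi_2 = 1/12*pi_1 + 1/12*pi_2 + 1/12*pi_3 + 1/4*pi_4 + 1/4*pi_5
  pi_3 = 1/3*pi_1 + 1/6*pi_2 + 1/12*pi_3 + 1/12*pi_4 + 1/6*pi_5
  pi_4 = 1/12*pi_1 + 1/3*pi_2 + 1/12*pi_3 + 1/12*pi_4 + 1/6*pi_5
  pi_5 = 1/6*pi_1 + 1/12*pi_2 + 2/3*pi_3 + 5/12*pi_4 + 1/12*pi_5
with normalization: pi_1 + pi_2 + pi_3 + pi_4 + pi_5 = 1.

Using the first 4 balance equations plus normalization, the linear system A*pi = b is:
  [-2/3, 1/3, 1/12, 1/6, 1/3] . pi = 0
  [1/12, -11/12, 1/12, 1/4, 1/4] . pi = 0
  [1/3, 1/6, -11/12, 1/12, 1/6] . pi = 0
  [1/12, 1/3, 1/12, -11/12, 1/6] . pi = 0
  [1, 1, 1, 1, 1] . pi = 1

Solving yields:
  pi_1 = 1265/4797
  pi_2 = 37/246
  pi_3 = 880/4797
  pi_4 = 76/533
  pi_5 = 277/1066

Verification (pi * P):
  1265/4797*1/3 + 37/246*1/3 + 880/4797*1/12 + 76/533*1/6 + 277/1066*1/3 = 1265/4797 = pi_1  (ok)
  1265/4797*1/12 + 37/246*1/12 + 880/4797*1/12 + 76/533*1/4 + 277/1066*1/4 = 37/246 = pi_2  (ok)
  1265/4797*1/3 + 37/246*1/6 + 880/4797*1/12 + 76/533*1/12 + 277/1066*1/6 = 880/4797 = pi_3  (ok)
  1265/4797*1/12 + 37/246*1/3 + 880/4797*1/12 + 76/533*1/12 + 277/1066*1/6 = 76/533 = pi_4  (ok)
  1265/4797*1/6 + 37/246*1/12 + 880/4797*2/3 + 76/533*5/12 + 277/1066*1/12 = 277/1066 = pi_5  (ok)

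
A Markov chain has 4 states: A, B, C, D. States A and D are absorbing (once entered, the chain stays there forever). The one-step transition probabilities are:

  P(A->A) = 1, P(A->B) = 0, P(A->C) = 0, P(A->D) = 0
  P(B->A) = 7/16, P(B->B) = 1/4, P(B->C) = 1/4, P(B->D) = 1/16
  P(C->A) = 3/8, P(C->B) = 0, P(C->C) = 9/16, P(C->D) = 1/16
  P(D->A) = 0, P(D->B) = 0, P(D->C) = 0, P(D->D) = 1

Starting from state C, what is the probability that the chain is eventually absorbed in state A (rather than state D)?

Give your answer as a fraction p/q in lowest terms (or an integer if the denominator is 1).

Answer: 6/7

Derivation:
Let a_i = P(absorbed in A | start in state i).
Boundary conditions: a_A = 1, a_D = 0.
For each transient state i, a_i = sum_j P(i->j) * a_j:
  a_B = 7/16*a_A + 1/4*a_B + 1/4*a_C + 1/16*a_D
  a_C = 3/8*a_A + 0*a_B + 9/16*a_C + 1/16*a_D

Substituting a_A = 1 and a_D = 0, rearrange to (I - Q) a = r where r[i] = P(i -> A):
  [3/4, -1/4] . (a_B, a_C) = 7/16
  [0, 7/16] . (a_B, a_C) = 3/8

Solving yields:
  a_B = 73/84
  a_C = 6/7

Starting state is C, so the absorption probability is a_C = 6/7.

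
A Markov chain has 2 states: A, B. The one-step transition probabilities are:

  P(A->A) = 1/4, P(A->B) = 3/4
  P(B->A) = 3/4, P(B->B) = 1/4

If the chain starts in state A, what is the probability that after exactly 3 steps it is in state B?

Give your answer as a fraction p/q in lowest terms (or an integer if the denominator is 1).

Answer: 9/16

Derivation:
Computing P^3 by repeated multiplication:
P^1 =
  A: [1/4, 3/4]
  B: [3/4, 1/4]
P^2 =
  A: [5/8, 3/8]
  B: [3/8, 5/8]
P^3 =
  A: [7/16, 9/16]
  B: [9/16, 7/16]

(P^3)[A -> B] = 9/16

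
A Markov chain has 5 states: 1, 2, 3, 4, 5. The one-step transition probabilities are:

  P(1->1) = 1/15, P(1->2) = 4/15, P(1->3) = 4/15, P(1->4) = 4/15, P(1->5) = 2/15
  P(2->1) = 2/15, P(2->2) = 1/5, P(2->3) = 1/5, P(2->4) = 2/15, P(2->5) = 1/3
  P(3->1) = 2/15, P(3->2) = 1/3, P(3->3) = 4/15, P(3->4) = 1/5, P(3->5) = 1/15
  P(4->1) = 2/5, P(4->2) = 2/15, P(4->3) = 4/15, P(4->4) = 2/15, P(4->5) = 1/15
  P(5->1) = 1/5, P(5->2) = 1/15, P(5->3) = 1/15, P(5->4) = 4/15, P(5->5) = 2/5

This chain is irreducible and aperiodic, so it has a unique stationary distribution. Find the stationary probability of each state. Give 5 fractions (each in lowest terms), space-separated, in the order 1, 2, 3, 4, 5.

The stationary distribution satisfies pi = pi * P, i.e.:
  pi_1 = 1/15*pi_1 + 2/15*pi_2 + 2/15*pi_3 + 2/5*pi_4 + 1/5*pi_5
  pi_2 = 4/15*pi_1 + 1/5*pi_2 + 1/3*pi_3 + 2/15*pi_4 + 1/15*pi_5
  pi_3 = 4/15*pi_1 + 1/5*pi_2 + 4/15*pi_3 + 4/15*pi_4 + 1/15*pi_5
  pi_4 = 4/15*pi_1 + 2/15*pi_2 + 1/5*pi_3 + 2/15*pi_4 + 4/15*pi_5
  pi_5 = 2/15*pi_1 + 1/3*pi_2 + 1/15*pi_3 + 1/15*pi_4 + 2/5*pi_5
with normalization: pi_1 + pi_2 + pi_3 + pi_4 + pi_5 = 1.

Using the first 4 balance equations plus normalization, the linear system A*pi = b is:
  [-14/15, 2/15, 2/15, 2/5, 1/5] . pi = 0
  [4/15, -4/5, 1/3, 2/15, 1/15] . pi = 0
  [4/15, 1/5, -11/15, 4/15, 1/15] . pi = 0
  [4/15, 2/15, 1/5, -13/15, 4/15] . pi = 0
  [1, 1, 1, 1, 1] . pi = 1

Solving yields:
  pi_1 = 8665/46283
  pi_2 = 9308/46283
  pi_3 = 9878/46283
  pi_4 = 9214/46283
  pi_5 = 9218/46283

Verification (pi * P):
  8665/46283*1/15 + 9308/46283*2/15 + 9878/46283*2/15 + 9214/46283*2/5 + 9218/46283*1/5 = 8665/46283 = pi_1  (ok)
  8665/46283*4/15 + 9308/46283*1/5 + 9878/46283*1/3 + 9214/46283*2/15 + 9218/46283*1/15 = 9308/46283 = pi_2  (ok)
  8665/46283*4/15 + 9308/46283*1/5 + 9878/46283*4/15 + 9214/46283*4/15 + 9218/46283*1/15 = 9878/46283 = pi_3  (ok)
  8665/46283*4/15 + 9308/46283*2/15 + 9878/46283*1/5 + 9214/46283*2/15 + 9218/46283*4/15 = 9214/46283 = pi_4  (ok)
  8665/46283*2/15 + 9308/46283*1/3 + 9878/46283*1/15 + 9214/46283*1/15 + 9218/46283*2/5 = 9218/46283 = pi_5  (ok)

Answer: 8665/46283 9308/46283 9878/46283 9214/46283 9218/46283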